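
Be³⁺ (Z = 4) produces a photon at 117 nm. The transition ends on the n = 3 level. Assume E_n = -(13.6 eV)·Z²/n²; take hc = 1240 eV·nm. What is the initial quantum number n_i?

The photon energy is ΔE = hc/λ = 1240 / 117 = 10.60 eV.
With Z = 4, ΔE = 217.6 × (1/n_f² − 1/n_i²), so 1/n_f² − 1/n_i² = 0.04871.
With n_f = 3: 1/n_i² = 1/9 − 0.04871 = 0.06241, so n_i ≈ 4.00.

n_i = 4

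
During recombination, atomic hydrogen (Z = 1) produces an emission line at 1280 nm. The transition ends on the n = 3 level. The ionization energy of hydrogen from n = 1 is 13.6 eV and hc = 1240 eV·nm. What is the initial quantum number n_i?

The photon energy is ΔE = hc/λ = 1240 / 1280 = 0.9688 eV.
With Z = 1, ΔE = 13.60 × (1/n_f² − 1/n_i²), so 1/n_f² − 1/n_i² = 0.07123.
With n_f = 3: 1/n_i² = 1/9 − 0.07123 = 0.03988, so n_i ≈ 5.01.

n_i = 5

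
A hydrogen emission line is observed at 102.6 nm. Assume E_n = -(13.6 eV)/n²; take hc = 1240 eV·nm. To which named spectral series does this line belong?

Lyman

ΔE = 1240/102.6 = 12.09 eV.
This matches 13.6 × (1/1² − 1/3²), so n_f = 1: the Lyman series.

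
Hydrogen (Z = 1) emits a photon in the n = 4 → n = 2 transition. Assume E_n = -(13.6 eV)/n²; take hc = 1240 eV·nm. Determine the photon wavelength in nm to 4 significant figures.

486.3 nm

ΔE = 13.60 × (1/2² − 1/4²) = 13.60 × 0.1875 = 2.550 eV.
λ = hc/ΔE = 1240 / 2.550 = 486.3 nm.
This line belongs to the Balmer series.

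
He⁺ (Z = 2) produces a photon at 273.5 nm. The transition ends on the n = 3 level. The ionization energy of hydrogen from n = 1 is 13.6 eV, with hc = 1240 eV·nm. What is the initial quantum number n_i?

The photon energy is ΔE = hc/λ = 1240 / 273.5 = 4.534 eV.
With Z = 2, ΔE = 54.40 × (1/n_f² − 1/n_i²), so 1/n_f² − 1/n_i² = 0.08334.
With n_f = 3: 1/n_i² = 1/9 − 0.08334 = 0.02777, so n_i ≈ 6.00.

n_i = 6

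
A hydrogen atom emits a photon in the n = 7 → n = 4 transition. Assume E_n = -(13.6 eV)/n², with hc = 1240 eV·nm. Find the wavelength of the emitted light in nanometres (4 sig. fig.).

2166 nm

ΔE = 13.60 × (1/4² − 1/7²) = 13.60 × 0.04209 = 0.5724 eV.
λ = hc/ΔE = 1240 / 0.5724 = 2166 nm.
This line belongs to the Brackett series.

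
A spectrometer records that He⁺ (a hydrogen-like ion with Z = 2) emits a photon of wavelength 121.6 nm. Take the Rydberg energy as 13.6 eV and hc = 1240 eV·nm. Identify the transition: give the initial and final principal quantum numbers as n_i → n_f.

n_i = 4, n_f = 2

The photon energy is ΔE = hc/λ = 1240 / 121.6 = 10.20 eV.
With Z = 2, ΔE = 54.40 × (1/n_f² − 1/n_i²), so 1/n_f² − 1/n_i² = 0.1875.
Trying n_f = 2 gives 1/n_i² = 0.06255, i.e. n_i ≈ 4; this pair matches.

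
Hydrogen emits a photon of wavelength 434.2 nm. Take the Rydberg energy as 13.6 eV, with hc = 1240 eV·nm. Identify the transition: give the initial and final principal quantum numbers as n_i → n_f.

n_i = 5, n_f = 2

The photon energy is ΔE = hc/λ = 1240 / 434.2 = 2.856 eV.
With Z = 1, ΔE = 13.60 × (1/n_f² − 1/n_i²), so 1/n_f² − 1/n_i² = 0.2100.
Trying n_f = 2 gives 1/n_i² = 0.04001, i.e. n_i ≈ 5; this pair matches.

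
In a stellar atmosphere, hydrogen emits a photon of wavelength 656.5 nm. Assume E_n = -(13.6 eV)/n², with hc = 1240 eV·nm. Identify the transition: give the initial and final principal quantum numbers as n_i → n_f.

n_i = 3, n_f = 2

The photon energy is ΔE = hc/λ = 1240 / 656.5 = 1.889 eV.
With Z = 1, ΔE = 13.60 × (1/n_f² − 1/n_i²), so 1/n_f² − 1/n_i² = 0.1389.
Trying n_f = 2 gives 1/n_i² = 0.1111, i.e. n_i ≈ 3; this pair matches.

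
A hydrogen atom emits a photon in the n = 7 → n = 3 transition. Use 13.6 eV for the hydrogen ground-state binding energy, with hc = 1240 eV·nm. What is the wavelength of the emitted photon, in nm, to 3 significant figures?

1010 nm

ΔE = 13.60 × (1/3² − 1/7²) = 13.60 × 0.09070 = 1.234 eV.
λ = hc/ΔE = 1240 / 1.234 = 1010 nm.
This line belongs to the Paschen series.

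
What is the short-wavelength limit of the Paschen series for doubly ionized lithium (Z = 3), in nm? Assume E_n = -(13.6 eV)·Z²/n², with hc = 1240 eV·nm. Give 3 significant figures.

The Paschen series has lower level n_f = 3; the series limit corresponds to n_i → ∞.
ΔE_max = 13.6 × 9 / 3² = 13.60 eV.
λ_min = 1240 / 13.60 = 91.2 nm.

91.2 nm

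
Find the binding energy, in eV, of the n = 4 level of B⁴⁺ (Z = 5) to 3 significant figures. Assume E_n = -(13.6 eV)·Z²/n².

21.3 eV

E_n = −13.6 Z²/n² = −340.0/n² eV for Z = 5.
E_4 = −340.0/16 = −21.3 eV, so ionization (to E = 0) requires 21.3 eV.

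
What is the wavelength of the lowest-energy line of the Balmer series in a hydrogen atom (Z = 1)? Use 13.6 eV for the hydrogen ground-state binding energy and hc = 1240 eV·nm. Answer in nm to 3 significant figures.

The Balmer series terminates on n_f = 2; the first line has n_i = 2+1 = 3.
ΔE = 13.60 × (1/2² − 1/3²) = 1.889 eV.
λ = 1240 / 1.889 = 656 nm.

656 nm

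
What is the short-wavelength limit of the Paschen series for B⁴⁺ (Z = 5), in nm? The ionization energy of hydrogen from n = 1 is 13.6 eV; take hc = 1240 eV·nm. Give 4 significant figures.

The Paschen series has lower level n_f = 3; the series limit corresponds to n_i → ∞.
ΔE_max = 13.6 × 25 / 3² = 37.78 eV.
λ_min = 1240 / 37.78 = 32.82 nm.

32.82 nm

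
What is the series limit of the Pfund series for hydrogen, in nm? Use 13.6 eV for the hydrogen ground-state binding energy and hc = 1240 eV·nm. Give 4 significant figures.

The Pfund series has lower level n_f = 5; the series limit corresponds to n_i → ∞.
ΔE_max = 13.6 × 1 / 5² = 0.5440 eV.
λ_min = 1240 / 0.5440 = 2279 nm.

2279 nm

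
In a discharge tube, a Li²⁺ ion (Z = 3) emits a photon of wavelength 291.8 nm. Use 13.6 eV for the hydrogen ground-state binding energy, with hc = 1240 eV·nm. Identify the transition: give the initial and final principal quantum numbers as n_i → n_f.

The photon energy is ΔE = hc/λ = 1240 / 291.8 = 4.249 eV.
With Z = 3, ΔE = 122.4 × (1/n_f² − 1/n_i²), so 1/n_f² − 1/n_i² = 0.03472.
Trying n_f = 4 gives 1/n_i² = 0.02778, i.e. n_i ≈ 6; this pair matches.

n_i = 6, n_f = 4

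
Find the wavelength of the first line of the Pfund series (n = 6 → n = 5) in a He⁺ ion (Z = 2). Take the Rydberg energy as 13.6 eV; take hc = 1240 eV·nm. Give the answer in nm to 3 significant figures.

The Pfund series terminates on n_f = 5; the first line has n_i = 5+1 = 6.
ΔE = 54.40 × (1/5² − 1/6²) = 0.6649 eV.
λ = 1240 / 0.6649 = 1860 nm.

1860 nm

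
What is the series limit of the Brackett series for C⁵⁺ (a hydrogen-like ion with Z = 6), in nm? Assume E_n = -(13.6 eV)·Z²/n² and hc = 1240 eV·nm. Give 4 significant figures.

40.52 nm

The Brackett series has lower level n_f = 4; the series limit corresponds to n_i → ∞.
ΔE_max = 13.6 × 36 / 4² = 30.60 eV.
λ_min = 1240 / 30.60 = 40.52 nm.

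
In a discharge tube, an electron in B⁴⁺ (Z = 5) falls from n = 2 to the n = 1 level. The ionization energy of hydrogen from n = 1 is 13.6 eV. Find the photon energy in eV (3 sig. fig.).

255 eV

The Bohr energies scale as Z², so for Z = 5: E_n = −340.0/n² eV.
E_2 = −340.0/4 = −85.00 eV and E_1 = −340.0/1 = −340.0 eV.
The photon energy is |E_2 − E_1| = 255 eV.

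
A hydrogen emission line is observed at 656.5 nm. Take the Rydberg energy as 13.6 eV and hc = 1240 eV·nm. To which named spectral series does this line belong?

Balmer

ΔE = 1240/656.5 = 1.889 eV.
This matches 13.6 × (1/2² − 1/3²), so n_f = 2: the Balmer series.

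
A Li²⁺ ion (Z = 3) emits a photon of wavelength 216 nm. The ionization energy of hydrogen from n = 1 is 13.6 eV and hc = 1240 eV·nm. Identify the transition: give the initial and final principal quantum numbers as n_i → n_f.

The photon energy is ΔE = hc/λ = 1240 / 216 = 5.741 eV.
With Z = 3, ΔE = 122.4 × (1/n_f² − 1/n_i²), so 1/n_f² − 1/n_i² = 0.04690.
Trying n_f = 4 gives 1/n_i² = 0.01560, i.e. n_i ≈ 8; this pair matches.

n_i = 8, n_f = 4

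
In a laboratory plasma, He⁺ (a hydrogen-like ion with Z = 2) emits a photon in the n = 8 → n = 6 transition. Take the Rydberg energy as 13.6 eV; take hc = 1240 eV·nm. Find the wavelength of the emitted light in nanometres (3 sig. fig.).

1880 nm

For Z = 2 the level energies scale as Z², so the effective Rydberg energy is 13.6 × 4 = 54.40 eV.
ΔE = 54.40 × (1/6² − 1/8²) = 54.40 × 0.01215 = 0.6611 eV.
λ = hc/ΔE = 1240 / 0.6611 = 1880 nm.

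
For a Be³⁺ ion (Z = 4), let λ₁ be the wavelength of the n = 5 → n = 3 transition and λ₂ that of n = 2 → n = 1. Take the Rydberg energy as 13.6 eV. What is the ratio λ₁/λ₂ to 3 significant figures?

λ ∝ 1/ΔE ∝ 1/(1/n_f² − 1/n_i²), and the Z² and hc factors cancel in the ratio.
λ₁/λ₂ = (1/1² − 1/2²)/(1/3² − 1/5²) = 0.7500/0.07111 = 10.5.

10.5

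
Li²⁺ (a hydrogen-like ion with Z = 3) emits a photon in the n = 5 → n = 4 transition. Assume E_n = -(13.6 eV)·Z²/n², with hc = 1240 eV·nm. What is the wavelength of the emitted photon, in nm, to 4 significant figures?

450.3 nm

For Z = 3 the level energies scale as Z², so the effective Rydberg energy is 13.6 × 9 = 122.4 eV.
ΔE = 122.4 × (1/4² − 1/5²) = 122.4 × 0.02250 = 2.754 eV.
λ = hc/ΔE = 1240 / 2.754 = 450.3 nm.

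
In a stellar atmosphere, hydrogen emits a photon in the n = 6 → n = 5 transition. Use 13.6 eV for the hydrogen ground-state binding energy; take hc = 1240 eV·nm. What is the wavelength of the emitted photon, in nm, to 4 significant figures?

ΔE = 13.60 × (1/5² − 1/6²) = 13.60 × 0.01222 = 0.1662 eV.
λ = hc/ΔE = 1240 / 0.1662 = 7460 nm.
This line belongs to the Pfund series.

7460 nm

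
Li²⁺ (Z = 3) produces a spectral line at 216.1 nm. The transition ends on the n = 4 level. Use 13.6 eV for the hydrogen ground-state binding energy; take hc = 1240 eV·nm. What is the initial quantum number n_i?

n_i = 8

The photon energy is ΔE = hc/λ = 1240 / 216.1 = 5.738 eV.
With Z = 3, ΔE = 122.4 × (1/n_f² − 1/n_i²), so 1/n_f² − 1/n_i² = 0.04688.
With n_f = 4: 1/n_i² = 1/16 − 0.04688 = 0.01562, so n_i ≈ 8.00.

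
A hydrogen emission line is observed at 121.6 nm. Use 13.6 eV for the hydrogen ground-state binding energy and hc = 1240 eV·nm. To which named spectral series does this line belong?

ΔE = 1240/121.6 = 10.20 eV.
This matches 13.6 × (1/1² − 1/2²), so n_f = 1: the Lyman series.

Lyman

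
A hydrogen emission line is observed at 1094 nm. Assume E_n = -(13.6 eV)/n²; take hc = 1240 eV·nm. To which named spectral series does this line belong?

ΔE = 1240/1094 = 1.133 eV.
This matches 13.6 × (1/3² − 1/6²), so n_f = 3: the Paschen series.

Paschen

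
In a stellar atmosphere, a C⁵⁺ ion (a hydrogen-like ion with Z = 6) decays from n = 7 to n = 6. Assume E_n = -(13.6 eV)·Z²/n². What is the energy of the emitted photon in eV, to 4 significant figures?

The Bohr energies scale as Z², so for Z = 6: E_n = −489.6/n² eV.
E_7 = −489.6/49 = −9.992 eV and E_6 = −489.6/36 = −13.60 eV.
The photon energy is |E_7 − E_6| = 3.608 eV.

3.608 eV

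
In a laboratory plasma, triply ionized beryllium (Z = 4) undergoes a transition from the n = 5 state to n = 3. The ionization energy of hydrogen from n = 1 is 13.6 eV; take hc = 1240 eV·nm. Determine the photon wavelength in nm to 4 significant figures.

For Z = 4 the level energies scale as Z², so the effective Rydberg energy is 13.6 × 16 = 217.6 eV.
ΔE = 217.6 × (1/3² − 1/5²) = 217.6 × 0.07111 = 15.47 eV.
λ = hc/ΔE = 1240 / 15.47 = 80.14 nm.

80.14 nm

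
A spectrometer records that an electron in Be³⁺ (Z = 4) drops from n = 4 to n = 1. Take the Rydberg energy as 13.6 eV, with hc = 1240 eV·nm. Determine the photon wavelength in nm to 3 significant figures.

6.08 nm

For Z = 4 the level energies scale as Z², so the effective Rydberg energy is 13.6 × 16 = 217.6 eV.
ΔE = 217.6 × (1/1² − 1/4²) = 217.6 × 0.9375 = 204.0 eV.
λ = hc/ΔE = 1240 / 204.0 = 6.08 nm.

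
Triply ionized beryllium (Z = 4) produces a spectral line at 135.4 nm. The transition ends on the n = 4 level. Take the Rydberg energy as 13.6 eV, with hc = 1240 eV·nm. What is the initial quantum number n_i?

The photon energy is ΔE = hc/λ = 1240 / 135.4 = 9.158 eV.
With Z = 4, ΔE = 217.6 × (1/n_f² − 1/n_i²), so 1/n_f² − 1/n_i² = 0.04209.
With n_f = 4: 1/n_i² = 1/16 − 0.04209 = 0.02041, so n_i ≈ 7.00.

n_i = 7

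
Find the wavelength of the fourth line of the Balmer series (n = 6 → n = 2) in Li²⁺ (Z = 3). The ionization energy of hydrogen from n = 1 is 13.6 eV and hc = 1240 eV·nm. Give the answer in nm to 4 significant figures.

The Balmer series terminates on n_f = 2; the fourth line has n_i = 2+4 = 6.
ΔE = 122.4 × (1/2² − 1/6²) = 27.20 eV.
λ = 1240 / 27.20 = 45.59 nm.

45.59 nm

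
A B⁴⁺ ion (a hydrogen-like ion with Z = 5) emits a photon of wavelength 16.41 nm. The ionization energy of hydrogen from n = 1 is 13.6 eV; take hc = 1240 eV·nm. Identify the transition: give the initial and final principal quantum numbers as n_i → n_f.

n_i = 6, n_f = 2

The photon energy is ΔE = hc/λ = 1240 / 16.41 = 75.56 eV.
With Z = 5, ΔE = 340.0 × (1/n_f² − 1/n_i²), so 1/n_f² − 1/n_i² = 0.2222.
Trying n_f = 2 gives 1/n_i² = 0.02775, i.e. n_i ≈ 6; this pair matches.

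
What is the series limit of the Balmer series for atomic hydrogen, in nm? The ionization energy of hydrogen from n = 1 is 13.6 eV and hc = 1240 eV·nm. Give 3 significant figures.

365 nm

The Balmer series has lower level n_f = 2; the series limit corresponds to n_i → ∞.
ΔE_max = 13.6 × 1 / 2² = 3.400 eV.
λ_min = 1240 / 3.400 = 365 nm.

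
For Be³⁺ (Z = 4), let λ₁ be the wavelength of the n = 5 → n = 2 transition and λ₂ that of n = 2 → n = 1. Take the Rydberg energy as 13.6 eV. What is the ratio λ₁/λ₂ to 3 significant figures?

λ ∝ 1/ΔE ∝ 1/(1/n_f² − 1/n_i²), and the Z² and hc factors cancel in the ratio.
λ₁/λ₂ = (1/1² − 1/2²)/(1/2² − 1/5²) = 0.7500/0.2100 = 3.57.

3.57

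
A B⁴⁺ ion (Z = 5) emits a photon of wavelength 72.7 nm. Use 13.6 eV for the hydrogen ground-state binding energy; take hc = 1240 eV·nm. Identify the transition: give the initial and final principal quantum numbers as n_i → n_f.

n_i = 9, n_f = 4

The photon energy is ΔE = hc/λ = 1240 / 72.7 = 17.06 eV.
With Z = 5, ΔE = 340.0 × (1/n_f² − 1/n_i²), so 1/n_f² − 1/n_i² = 0.05017.
Trying n_f = 4 gives 1/n_i² = 0.01233, i.e. n_i ≈ 9; this pair matches.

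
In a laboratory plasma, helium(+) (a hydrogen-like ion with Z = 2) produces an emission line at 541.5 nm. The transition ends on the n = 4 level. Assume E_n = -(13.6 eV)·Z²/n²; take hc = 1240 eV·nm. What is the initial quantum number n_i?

n_i = 7

The photon energy is ΔE = hc/λ = 1240 / 541.5 = 2.290 eV.
With Z = 2, ΔE = 54.40 × (1/n_f² − 1/n_i²), so 1/n_f² − 1/n_i² = 0.04209.
With n_f = 4: 1/n_i² = 1/16 − 0.04209 = 0.02041, so n_i ≈ 7.00.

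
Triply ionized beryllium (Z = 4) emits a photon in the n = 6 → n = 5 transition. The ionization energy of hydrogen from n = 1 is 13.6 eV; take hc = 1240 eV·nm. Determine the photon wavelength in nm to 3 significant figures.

For Z = 4 the level energies scale as Z², so the effective Rydberg energy is 13.6 × 16 = 217.6 eV.
ΔE = 217.6 × (1/5² − 1/6²) = 217.6 × 0.01222 = 2.660 eV.
λ = hc/ΔE = 1240 / 2.660 = 466 nm.

466 nm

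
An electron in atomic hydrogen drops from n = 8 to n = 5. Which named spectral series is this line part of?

The series is set by the lower level: n_f = 5 is the Pfund series.

Pfund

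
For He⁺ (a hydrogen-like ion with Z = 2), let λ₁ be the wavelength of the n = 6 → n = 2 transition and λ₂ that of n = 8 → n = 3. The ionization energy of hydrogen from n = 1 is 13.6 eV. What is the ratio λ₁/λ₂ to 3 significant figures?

0.430

λ ∝ 1/ΔE ∝ 1/(1/n_f² − 1/n_i²), and the Z² and hc factors cancel in the ratio.
λ₁/λ₂ = (1/3² − 1/8²)/(1/2² − 1/6²) = 0.09549/0.2222 = 0.430.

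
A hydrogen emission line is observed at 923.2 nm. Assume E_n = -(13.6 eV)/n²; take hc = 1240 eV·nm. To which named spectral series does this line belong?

ΔE = 1240/923.2 = 1.343 eV.
This matches 13.6 × (1/3² − 1/9²), so n_f = 3: the Paschen series.

Paschen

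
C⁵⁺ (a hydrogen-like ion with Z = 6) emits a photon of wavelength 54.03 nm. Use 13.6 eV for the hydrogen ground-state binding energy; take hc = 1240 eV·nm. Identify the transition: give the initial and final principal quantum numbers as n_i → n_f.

n_i = 8, n_f = 4

The photon energy is ΔE = hc/λ = 1240 / 54.03 = 22.95 eV.
With Z = 6, ΔE = 489.6 × (1/n_f² − 1/n_i²), so 1/n_f² − 1/n_i² = 0.04688.
Trying n_f = 4 gives 1/n_i² = 0.01562, i.e. n_i ≈ 8; this pair matches.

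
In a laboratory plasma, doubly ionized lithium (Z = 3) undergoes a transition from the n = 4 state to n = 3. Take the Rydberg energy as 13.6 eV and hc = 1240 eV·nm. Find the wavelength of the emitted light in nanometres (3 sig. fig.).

For Z = 3 the level energies scale as Z², so the effective Rydberg energy is 13.6 × 9 = 122.4 eV.
ΔE = 122.4 × (1/3² − 1/4²) = 122.4 × 0.04861 = 5.950 eV.
λ = hc/ΔE = 1240 / 5.950 = 208 nm.

208 nm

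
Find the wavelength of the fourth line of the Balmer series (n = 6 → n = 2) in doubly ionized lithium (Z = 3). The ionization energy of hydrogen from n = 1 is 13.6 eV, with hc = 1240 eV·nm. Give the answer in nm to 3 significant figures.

The Balmer series terminates on n_f = 2; the fourth line has n_i = 2+4 = 6.
ΔE = 122.4 × (1/2² − 1/6²) = 27.20 eV.
λ = 1240 / 27.20 = 45.6 nm.

45.6 nm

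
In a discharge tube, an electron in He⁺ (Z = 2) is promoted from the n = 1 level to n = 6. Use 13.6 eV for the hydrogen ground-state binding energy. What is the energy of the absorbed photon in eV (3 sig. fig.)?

The Bohr energies scale as Z², so for Z = 2: E_n = −54.40/n² eV.
E_6 = −54.40/36 = −1.511 eV and E_1 = −54.40/1 = −54.40 eV.
The photon energy is |E_6 − E_1| = 52.9 eV.

52.9 eV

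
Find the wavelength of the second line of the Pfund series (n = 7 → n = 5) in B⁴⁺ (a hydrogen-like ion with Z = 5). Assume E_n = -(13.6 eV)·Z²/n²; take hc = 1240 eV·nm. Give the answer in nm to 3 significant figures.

186 nm

The Pfund series terminates on n_f = 5; the second line has n_i = 5+2 = 7.
ΔE = 340.0 × (1/5² − 1/7²) = 6.661 eV.
λ = 1240 / 6.661 = 186 nm.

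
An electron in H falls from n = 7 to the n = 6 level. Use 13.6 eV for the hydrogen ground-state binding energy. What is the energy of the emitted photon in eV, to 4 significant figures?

0.1002 eV

E_7 = −13.60/49 = −0.2776 eV and E_6 = −13.60/36 = −0.3778 eV.
The photon energy is |E_7 − E_6| = 0.1002 eV.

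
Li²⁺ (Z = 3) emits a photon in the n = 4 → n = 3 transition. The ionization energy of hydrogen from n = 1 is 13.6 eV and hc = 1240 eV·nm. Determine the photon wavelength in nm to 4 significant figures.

208.4 nm

For Z = 3 the level energies scale as Z², so the effective Rydberg energy is 13.6 × 9 = 122.4 eV.
ΔE = 122.4 × (1/3² − 1/4²) = 122.4 × 0.04861 = 5.950 eV.
λ = hc/ΔE = 1240 / 5.950 = 208.4 nm.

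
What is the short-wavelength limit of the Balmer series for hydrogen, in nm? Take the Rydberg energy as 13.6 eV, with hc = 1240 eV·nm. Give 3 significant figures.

The Balmer series has lower level n_f = 2; the series limit corresponds to n_i → ∞.
ΔE_max = 13.6 × 1 / 2² = 3.400 eV.
λ_min = 1240 / 3.400 = 365 nm.

365 nm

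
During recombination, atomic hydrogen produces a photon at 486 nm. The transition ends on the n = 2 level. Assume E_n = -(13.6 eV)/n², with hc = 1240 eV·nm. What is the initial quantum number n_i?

The photon energy is ΔE = hc/λ = 1240 / 486 = 2.551 eV.
With Z = 1, ΔE = 13.60 × (1/n_f² − 1/n_i²), so 1/n_f² − 1/n_i² = 0.1876.
With n_f = 2: 1/n_i² = 1/4 − 0.1876 = 0.06239, so n_i ≈ 4.00.

n_i = 4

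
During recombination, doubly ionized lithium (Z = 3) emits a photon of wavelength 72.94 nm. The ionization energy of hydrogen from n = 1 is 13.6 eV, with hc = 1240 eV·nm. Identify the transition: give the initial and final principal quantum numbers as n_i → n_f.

The photon energy is ΔE = hc/λ = 1240 / 72.94 = 17.00 eV.
With Z = 3, ΔE = 122.4 × (1/n_f² − 1/n_i²), so 1/n_f² − 1/n_i² = 0.1389.
Trying n_f = 2 gives 1/n_i² = 0.1111, i.e. n_i ≈ 3; this pair matches.

n_i = 3, n_f = 2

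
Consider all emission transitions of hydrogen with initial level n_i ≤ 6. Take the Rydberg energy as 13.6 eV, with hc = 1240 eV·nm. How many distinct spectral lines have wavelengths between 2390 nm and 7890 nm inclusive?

3

Enumerate all n_i → n_f pairs with 1 ≤ n_f < n_i ≤ 6 and compute λ = 1240 / [13.6·1·(1/n_f² − 1/n_i²)].
Lines falling in [2390, 7890] nm: 6→4 (2626 nm), 5→4 (4052 nm), 6→5 (7460 nm).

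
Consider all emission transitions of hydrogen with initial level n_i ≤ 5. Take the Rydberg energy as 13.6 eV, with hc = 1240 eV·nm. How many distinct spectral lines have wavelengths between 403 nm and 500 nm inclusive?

2

Enumerate all n_i → n_f pairs with 1 ≤ n_f < n_i ≤ 5 and compute λ = 1240 / [13.6·1·(1/n_f² − 1/n_i²)].
Lines falling in [403, 500] nm: 5→2 (434.2 nm), 4→2 (486.3 nm).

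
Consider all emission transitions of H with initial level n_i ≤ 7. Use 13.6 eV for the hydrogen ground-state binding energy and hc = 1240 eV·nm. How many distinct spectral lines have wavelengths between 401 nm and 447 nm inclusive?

Enumerate all n_i → n_f pairs with 1 ≤ n_f < n_i ≤ 7 and compute λ = 1240 / [13.6·1·(1/n_f² − 1/n_i²)].
Lines falling in [401, 447] nm: 6→2 (410.3 nm), 5→2 (434.2 nm).

2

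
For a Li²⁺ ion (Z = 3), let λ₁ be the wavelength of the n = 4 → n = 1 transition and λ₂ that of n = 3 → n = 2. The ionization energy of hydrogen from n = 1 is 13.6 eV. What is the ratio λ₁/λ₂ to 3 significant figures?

λ ∝ 1/ΔE ∝ 1/(1/n_f² − 1/n_i²), and the Z² and hc factors cancel in the ratio.
λ₁/λ₂ = (1/2² − 1/3²)/(1/1² − 1/4²) = 0.1389/0.9375 = 0.148.

0.148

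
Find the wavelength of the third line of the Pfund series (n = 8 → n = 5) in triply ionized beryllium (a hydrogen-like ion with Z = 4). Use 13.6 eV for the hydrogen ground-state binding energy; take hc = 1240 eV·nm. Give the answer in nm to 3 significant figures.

The Pfund series terminates on n_f = 5; the third line has n_i = 5+3 = 8.
ΔE = 217.6 × (1/5² − 1/8²) = 5.304 eV.
λ = 1240 / 5.304 = 234 nm.

234 nm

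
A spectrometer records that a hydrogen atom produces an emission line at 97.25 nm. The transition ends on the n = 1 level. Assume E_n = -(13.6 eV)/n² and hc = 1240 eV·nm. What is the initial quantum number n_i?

n_i = 4

The photon energy is ΔE = hc/λ = 1240 / 97.25 = 12.75 eV.
With Z = 1, ΔE = 13.60 × (1/n_f² − 1/n_i²), so 1/n_f² − 1/n_i² = 0.9375.
With n_f = 1: 1/n_i² = 1/1 − 0.9375 = 0.06245, so n_i ≈ 4.00.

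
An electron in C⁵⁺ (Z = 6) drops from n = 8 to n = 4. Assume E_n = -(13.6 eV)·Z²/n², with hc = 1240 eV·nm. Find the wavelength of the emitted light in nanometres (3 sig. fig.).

54.0 nm

For Z = 6 the level energies scale as Z², so the effective Rydberg energy is 13.6 × 36 = 489.6 eV.
ΔE = 489.6 × (1/4² − 1/8²) = 489.6 × 0.04688 = 22.95 eV.
λ = hc/ΔE = 1240 / 22.95 = 54.0 nm.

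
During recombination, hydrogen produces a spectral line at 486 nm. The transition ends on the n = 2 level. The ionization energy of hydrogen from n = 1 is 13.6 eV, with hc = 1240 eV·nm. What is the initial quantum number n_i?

n_i = 4

The photon energy is ΔE = hc/λ = 1240 / 486 = 2.551 eV.
With Z = 1, ΔE = 13.60 × (1/n_f² − 1/n_i²), so 1/n_f² − 1/n_i² = 0.1876.
With n_f = 2: 1/n_i² = 1/4 − 0.1876 = 0.06239, so n_i ≈ 4.00.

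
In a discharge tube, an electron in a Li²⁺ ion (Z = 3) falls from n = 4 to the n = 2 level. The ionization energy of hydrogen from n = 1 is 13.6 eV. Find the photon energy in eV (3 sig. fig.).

The Bohr energies scale as Z², so for Z = 3: E_n = −122.4/n² eV.
E_4 = −122.4/16 = −7.650 eV and E_2 = −122.4/4 = −30.60 eV.
The photon energy is |E_4 − E_2| = 23.0 eV.

23.0 eV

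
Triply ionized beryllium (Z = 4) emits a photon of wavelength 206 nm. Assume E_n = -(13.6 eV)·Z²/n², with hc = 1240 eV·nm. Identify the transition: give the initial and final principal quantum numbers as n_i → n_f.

n_i = 9, n_f = 5

The photon energy is ΔE = hc/λ = 1240 / 206 = 6.019 eV.
With Z = 4, ΔE = 217.6 × (1/n_f² − 1/n_i²), so 1/n_f² − 1/n_i² = 0.02766.
Trying n_f = 5 gives 1/n_i² = 0.01234, i.e. n_i ≈ 9; this pair matches.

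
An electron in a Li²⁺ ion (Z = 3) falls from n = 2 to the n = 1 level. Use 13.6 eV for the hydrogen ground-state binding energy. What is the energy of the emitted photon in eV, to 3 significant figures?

The Bohr energies scale as Z², so for Z = 3: E_n = −122.4/n² eV.
E_2 = −122.4/4 = −30.60 eV and E_1 = −122.4/1 = −122.4 eV.
The photon energy is |E_2 − E_1| = 91.8 eV.

91.8 eV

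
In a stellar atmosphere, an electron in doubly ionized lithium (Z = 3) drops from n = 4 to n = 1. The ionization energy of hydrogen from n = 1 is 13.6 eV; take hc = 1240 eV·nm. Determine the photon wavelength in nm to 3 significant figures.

10.8 nm

For Z = 3 the level energies scale as Z², so the effective Rydberg energy is 13.6 × 9 = 122.4 eV.
ΔE = 122.4 × (1/1² − 1/4²) = 122.4 × 0.9375 = 114.8 eV.
λ = hc/ΔE = 1240 / 114.8 = 10.8 nm.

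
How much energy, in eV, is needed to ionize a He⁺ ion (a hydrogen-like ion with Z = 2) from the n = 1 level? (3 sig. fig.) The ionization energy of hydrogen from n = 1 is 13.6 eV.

54.4 eV

E_n = −13.6 Z²/n² = −54.40/n² eV for Z = 2.
E_1 = −54.40/1 = −54.4 eV, so ionization (to E = 0) requires 54.4 eV.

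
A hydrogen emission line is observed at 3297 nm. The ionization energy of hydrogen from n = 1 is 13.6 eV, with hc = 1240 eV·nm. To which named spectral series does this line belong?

Pfund

ΔE = 1240/3297 = 0.3761 eV.
This matches 13.6 × (1/5² − 1/9²), so n_f = 5: the Pfund series.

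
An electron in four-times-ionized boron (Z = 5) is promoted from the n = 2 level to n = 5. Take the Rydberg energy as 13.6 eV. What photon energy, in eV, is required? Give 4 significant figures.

The Bohr energies scale as Z², so for Z = 5: E_n = −340.0/n² eV.
E_5 = −340.0/25 = −13.60 eV and E_2 = −340.0/4 = −85.00 eV.
The photon energy is |E_5 − E_2| = 71.40 eV.

71.40 eV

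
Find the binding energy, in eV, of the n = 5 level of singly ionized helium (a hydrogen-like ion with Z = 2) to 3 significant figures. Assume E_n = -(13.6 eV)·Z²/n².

2.18 eV

E_n = −13.6 Z²/n² = −54.40/n² eV for Z = 2.
E_5 = −54.40/25 = −2.18 eV, so ionization (to E = 0) requires 2.18 eV.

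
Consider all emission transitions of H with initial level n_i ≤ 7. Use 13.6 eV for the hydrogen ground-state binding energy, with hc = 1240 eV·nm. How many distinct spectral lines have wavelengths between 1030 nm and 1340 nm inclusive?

2

Enumerate all n_i → n_f pairs with 1 ≤ n_f < n_i ≤ 7 and compute λ = 1240 / [13.6·1·(1/n_f² − 1/n_i²)].
Lines falling in [1030, 1340] nm: 6→3 (1094 nm), 5→3 (1282 nm).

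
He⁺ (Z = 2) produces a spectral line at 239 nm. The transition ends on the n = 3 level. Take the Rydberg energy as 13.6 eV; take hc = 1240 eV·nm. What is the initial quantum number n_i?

The photon energy is ΔE = hc/λ = 1240 / 239 = 5.188 eV.
With Z = 2, ΔE = 54.40 × (1/n_f² − 1/n_i²), so 1/n_f² − 1/n_i² = 0.09537.
With n_f = 3: 1/n_i² = 1/9 − 0.09537 = 0.01574, so n_i ≈ 7.97.

n_i = 8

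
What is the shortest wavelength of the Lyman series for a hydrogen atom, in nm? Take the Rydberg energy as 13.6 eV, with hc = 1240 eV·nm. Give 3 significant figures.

91.2 nm

The Lyman series has lower level n_f = 1; the series limit corresponds to n_i → ∞.
ΔE_max = 13.6 × 1 / 1² = 13.60 eV.
λ_min = 1240 / 13.60 = 91.2 nm.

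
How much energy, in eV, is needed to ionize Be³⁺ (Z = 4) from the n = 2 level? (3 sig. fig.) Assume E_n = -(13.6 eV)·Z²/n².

E_n = −13.6 Z²/n² = −217.6/n² eV for Z = 4.
E_2 = −217.6/4 = −54.4 eV, so ionization (to E = 0) requires 54.4 eV.

54.4 eV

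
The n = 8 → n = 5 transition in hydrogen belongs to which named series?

The series is set by the lower level: n_f = 5 is the Pfund series.

Pfund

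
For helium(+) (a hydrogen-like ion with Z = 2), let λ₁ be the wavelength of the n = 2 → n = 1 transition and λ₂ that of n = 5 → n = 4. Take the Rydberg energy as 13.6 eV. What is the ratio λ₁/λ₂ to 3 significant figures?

λ ∝ 1/ΔE ∝ 1/(1/n_f² − 1/n_i²), and the Z² and hc factors cancel in the ratio.
λ₁/λ₂ = (1/4² − 1/5²)/(1/1² − 1/2²) = 0.02250/0.7500 = 0.0300.

0.0300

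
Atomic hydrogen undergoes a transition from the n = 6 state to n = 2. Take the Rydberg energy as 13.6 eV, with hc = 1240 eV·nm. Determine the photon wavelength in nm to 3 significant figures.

410 nm

ΔE = 13.60 × (1/2² − 1/6²) = 13.60 × 0.2222 = 3.022 eV.
λ = hc/ΔE = 1240 / 3.022 = 410 nm.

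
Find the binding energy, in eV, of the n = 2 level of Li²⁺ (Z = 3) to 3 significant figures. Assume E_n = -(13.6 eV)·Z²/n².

30.6 eV

E_n = −13.6 Z²/n² = −122.4/n² eV for Z = 3.
E_2 = −122.4/4 = −30.6 eV, so ionization (to E = 0) requires 30.6 eV.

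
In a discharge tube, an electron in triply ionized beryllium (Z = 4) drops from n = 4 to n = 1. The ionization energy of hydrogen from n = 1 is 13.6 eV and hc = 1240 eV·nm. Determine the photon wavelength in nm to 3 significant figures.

For Z = 4 the level energies scale as Z², so the effective Rydberg energy is 13.6 × 16 = 217.6 eV.
ΔE = 217.6 × (1/1² − 1/4²) = 217.6 × 0.9375 = 204.0 eV.
λ = hc/ΔE = 1240 / 204.0 = 6.08 nm.

6.08 nm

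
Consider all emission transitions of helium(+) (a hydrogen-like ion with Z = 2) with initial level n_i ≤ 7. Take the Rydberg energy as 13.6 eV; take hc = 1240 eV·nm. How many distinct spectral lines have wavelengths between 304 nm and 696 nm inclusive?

4

Enumerate all n_i → n_f pairs with 1 ≤ n_f < n_i ≤ 7 and compute λ = 1240 / [13.6·4·(1/n_f² − 1/n_i²)].
Lines falling in [304, 696] nm: 5→3 (320.5 nm), 4→3 (468.9 nm), 7→4 (541.5 nm), 6→4 (656.5 nm).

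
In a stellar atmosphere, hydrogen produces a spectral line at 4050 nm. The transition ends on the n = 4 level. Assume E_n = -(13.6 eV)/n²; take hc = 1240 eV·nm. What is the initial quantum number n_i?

n_i = 5

The photon energy is ΔE = hc/λ = 1240 / 4050 = 0.3062 eV.
With Z = 1, ΔE = 13.60 × (1/n_f² − 1/n_i²), so 1/n_f² − 1/n_i² = 0.02251.
With n_f = 4: 1/n_i² = 1/16 − 0.02251 = 0.03999, so n_i ≈ 5.00.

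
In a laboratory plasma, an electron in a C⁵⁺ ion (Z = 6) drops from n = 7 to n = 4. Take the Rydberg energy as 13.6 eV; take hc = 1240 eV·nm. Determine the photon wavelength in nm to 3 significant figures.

For Z = 6 the level energies scale as Z², so the effective Rydberg energy is 13.6 × 36 = 489.6 eV.
ΔE = 489.6 × (1/4² − 1/7²) = 489.6 × 0.04209 = 20.61 eV.
λ = hc/ΔE = 1240 / 20.61 = 60.2 nm.

60.2 nm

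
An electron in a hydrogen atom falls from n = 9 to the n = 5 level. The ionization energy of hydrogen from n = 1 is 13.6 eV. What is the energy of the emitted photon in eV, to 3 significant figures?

0.376 eV

E_9 = −13.60/81 = −0.1679 eV and E_5 = −13.60/25 = −0.5440 eV.
The photon energy is |E_9 − E_5| = 0.376 eV.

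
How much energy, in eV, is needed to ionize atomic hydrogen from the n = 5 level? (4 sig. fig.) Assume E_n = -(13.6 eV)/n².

0.5440 eV

E_5 = −13.60/25 = −0.5440 eV, so ionization (to E = 0) requires 0.5440 eV.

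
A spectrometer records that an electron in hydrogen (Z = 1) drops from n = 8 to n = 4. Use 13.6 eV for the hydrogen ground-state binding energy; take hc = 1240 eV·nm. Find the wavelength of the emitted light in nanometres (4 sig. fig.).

ΔE = 13.60 × (1/4² − 1/8²) = 13.60 × 0.04688 = 0.6375 eV.
λ = hc/ΔE = 1240 / 0.6375 = 1945 nm.
This line belongs to the Brackett series.

1945 nm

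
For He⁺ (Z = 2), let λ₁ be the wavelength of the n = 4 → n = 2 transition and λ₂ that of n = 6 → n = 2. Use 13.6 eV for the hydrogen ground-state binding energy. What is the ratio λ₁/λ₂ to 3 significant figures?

1.19

λ ∝ 1/ΔE ∝ 1/(1/n_f² − 1/n_i²), and the Z² and hc factors cancel in the ratio.
λ₁/λ₂ = (1/2² − 1/6²)/(1/2² − 1/4²) = 0.2222/0.1875 = 1.19.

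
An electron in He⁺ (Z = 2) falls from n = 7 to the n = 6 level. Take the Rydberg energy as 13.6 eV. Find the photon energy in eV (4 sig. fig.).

The Bohr energies scale as Z², so for Z = 2: E_n = −54.40/n² eV.
E_7 = −54.40/49 = −1.110 eV and E_6 = −54.40/36 = −1.511 eV.
The photon energy is |E_7 − E_6| = 0.4009 eV.

0.4009 eV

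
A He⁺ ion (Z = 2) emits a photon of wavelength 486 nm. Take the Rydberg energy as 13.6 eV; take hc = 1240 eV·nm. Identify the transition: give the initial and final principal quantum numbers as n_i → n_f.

The photon energy is ΔE = hc/λ = 1240 / 486 = 2.551 eV.
With Z = 2, ΔE = 54.40 × (1/n_f² − 1/n_i²), so 1/n_f² − 1/n_i² = 0.04690.
Trying n_f = 4 gives 1/n_i² = 0.01560, i.e. n_i ≈ 8; this pair matches.

n_i = 8, n_f = 4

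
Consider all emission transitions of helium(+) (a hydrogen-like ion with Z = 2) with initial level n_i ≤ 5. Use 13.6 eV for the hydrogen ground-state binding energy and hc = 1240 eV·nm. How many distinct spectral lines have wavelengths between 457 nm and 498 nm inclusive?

1

Enumerate all n_i → n_f pairs with 1 ≤ n_f < n_i ≤ 5 and compute λ = 1240 / [13.6·4·(1/n_f² − 1/n_i²)].
Lines falling in [457, 498] nm: 4→3 (468.9 nm).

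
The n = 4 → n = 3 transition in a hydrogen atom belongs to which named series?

Paschen

The series is set by the lower level: n_f = 3 is the Paschen series.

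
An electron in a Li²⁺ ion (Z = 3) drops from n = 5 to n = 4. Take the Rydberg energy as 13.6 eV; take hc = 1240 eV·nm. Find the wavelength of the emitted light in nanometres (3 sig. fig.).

450 nm

For Z = 3 the level energies scale as Z², so the effective Rydberg energy is 13.6 × 9 = 122.4 eV.
ΔE = 122.4 × (1/4² − 1/5²) = 122.4 × 0.02250 = 2.754 eV.
λ = hc/ΔE = 1240 / 2.754 = 450 nm.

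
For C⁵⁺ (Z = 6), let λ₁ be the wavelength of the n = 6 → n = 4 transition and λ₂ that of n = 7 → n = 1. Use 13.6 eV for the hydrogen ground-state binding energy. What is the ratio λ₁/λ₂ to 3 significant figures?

28.2

λ ∝ 1/ΔE ∝ 1/(1/n_f² − 1/n_i²), and the Z² and hc factors cancel in the ratio.
λ₁/λ₂ = (1/1² − 1/7²)/(1/4² − 1/6²) = 0.9796/0.03472 = 28.2.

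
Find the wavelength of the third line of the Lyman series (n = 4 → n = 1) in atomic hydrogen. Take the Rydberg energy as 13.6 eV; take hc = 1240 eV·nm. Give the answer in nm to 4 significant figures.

The Lyman series terminates on n_f = 1; the third line has n_i = 1+3 = 4.
ΔE = 13.60 × (1/1² − 1/4²) = 12.75 eV.
λ = 1240 / 12.75 = 97.25 nm.

97.25 nm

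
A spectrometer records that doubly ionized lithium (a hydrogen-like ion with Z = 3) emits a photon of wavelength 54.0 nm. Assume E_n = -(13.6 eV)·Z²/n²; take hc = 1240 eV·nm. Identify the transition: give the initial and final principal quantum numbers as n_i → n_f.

The photon energy is ΔE = hc/λ = 1240 / 54.0 = 22.96 eV.
With Z = 3, ΔE = 122.4 × (1/n_f² − 1/n_i²), so 1/n_f² − 1/n_i² = 0.1876.
Trying n_f = 2 gives 1/n_i² = 0.06239, i.e. n_i ≈ 4; this pair matches.

n_i = 4, n_f = 2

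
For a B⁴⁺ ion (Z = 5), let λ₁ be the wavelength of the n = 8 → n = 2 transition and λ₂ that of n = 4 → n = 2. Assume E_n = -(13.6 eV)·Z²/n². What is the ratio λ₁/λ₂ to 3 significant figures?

λ ∝ 1/ΔE ∝ 1/(1/n_f² − 1/n_i²), and the Z² and hc factors cancel in the ratio.
λ₁/λ₂ = (1/2² − 1/4²)/(1/2² − 1/8²) = 0.1875/0.2344 = 0.800.

0.800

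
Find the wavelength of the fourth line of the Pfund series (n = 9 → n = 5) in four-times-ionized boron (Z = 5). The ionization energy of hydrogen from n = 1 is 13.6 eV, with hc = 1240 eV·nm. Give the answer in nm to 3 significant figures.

The Pfund series terminates on n_f = 5; the fourth line has n_i = 5+4 = 9.
ΔE = 340.0 × (1/5² − 1/9²) = 9.402 eV.
λ = 1240 / 9.402 = 132 nm.

132 nm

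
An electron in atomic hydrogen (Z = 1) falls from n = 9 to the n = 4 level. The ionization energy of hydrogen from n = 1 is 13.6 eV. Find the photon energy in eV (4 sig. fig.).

0.6821 eV

E_9 = −13.60/81 = −0.1679 eV and E_4 = −13.60/16 = −0.8500 eV.
The photon energy is |E_9 − E_4| = 0.6821 eV.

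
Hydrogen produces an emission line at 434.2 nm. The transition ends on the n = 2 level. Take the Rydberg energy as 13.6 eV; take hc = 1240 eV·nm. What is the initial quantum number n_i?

The photon energy is ΔE = hc/λ = 1240 / 434.2 = 2.856 eV.
With Z = 1, ΔE = 13.60 × (1/n_f² − 1/n_i²), so 1/n_f² − 1/n_i² = 0.2100.
With n_f = 2: 1/n_i² = 1/4 − 0.2100 = 0.04001, so n_i ≈ 5.00.

n_i = 5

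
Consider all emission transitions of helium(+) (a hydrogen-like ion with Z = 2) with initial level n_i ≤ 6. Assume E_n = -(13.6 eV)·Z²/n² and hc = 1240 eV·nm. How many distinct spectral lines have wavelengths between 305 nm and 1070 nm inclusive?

Enumerate all n_i → n_f pairs with 1 ≤ n_f < n_i ≤ 6 and compute λ = 1240 / [13.6·4·(1/n_f² − 1/n_i²)].
Lines falling in [305, 1070] nm: 5→3 (320.5 nm), 4→3 (468.9 nm), 6→4 (656.5 nm), 5→4 (1013 nm).

4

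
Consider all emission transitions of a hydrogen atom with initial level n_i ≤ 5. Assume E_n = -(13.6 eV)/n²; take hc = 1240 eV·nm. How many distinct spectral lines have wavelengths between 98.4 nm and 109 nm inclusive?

Enumerate all n_i → n_f pairs with 1 ≤ n_f < n_i ≤ 5 and compute λ = 1240 / [13.6·1·(1/n_f² − 1/n_i²)].
Lines falling in [98.4, 109] nm: 3→1 (102.6 nm).

1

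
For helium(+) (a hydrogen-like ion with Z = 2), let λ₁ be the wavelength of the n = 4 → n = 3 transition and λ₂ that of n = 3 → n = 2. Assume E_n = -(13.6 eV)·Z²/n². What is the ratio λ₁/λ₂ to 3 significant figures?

λ ∝ 1/ΔE ∝ 1/(1/n_f² − 1/n_i²), and the Z² and hc factors cancel in the ratio.
λ₁/λ₂ = (1/2² − 1/3²)/(1/3² − 1/4²) = 0.1389/0.04861 = 2.86.

2.86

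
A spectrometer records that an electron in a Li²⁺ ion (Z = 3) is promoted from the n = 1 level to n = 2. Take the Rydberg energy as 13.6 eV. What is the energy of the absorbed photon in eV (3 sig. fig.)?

91.8 eV

The Bohr energies scale as Z², so for Z = 3: E_n = −122.4/n² eV.
E_2 = −122.4/4 = −30.60 eV and E_1 = −122.4/1 = −122.4 eV.
The photon energy is |E_2 − E_1| = 91.8 eV.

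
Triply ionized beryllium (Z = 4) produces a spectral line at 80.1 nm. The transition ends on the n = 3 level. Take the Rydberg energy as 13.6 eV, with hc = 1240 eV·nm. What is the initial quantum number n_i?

n_i = 5

The photon energy is ΔE = hc/λ = 1240 / 80.1 = 15.48 eV.
With Z = 4, ΔE = 217.6 × (1/n_f² − 1/n_i²), so 1/n_f² − 1/n_i² = 0.07114.
With n_f = 3: 1/n_i² = 1/9 − 0.07114 = 0.03997, so n_i ≈ 5.00.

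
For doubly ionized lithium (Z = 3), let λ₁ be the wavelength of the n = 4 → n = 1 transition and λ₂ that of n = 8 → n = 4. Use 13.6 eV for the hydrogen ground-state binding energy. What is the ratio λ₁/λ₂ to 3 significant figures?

λ ∝ 1/ΔE ∝ 1/(1/n_f² − 1/n_i²), and the Z² and hc factors cancel in the ratio.
λ₁/λ₂ = (1/4² − 1/8²)/(1/1² − 1/4²) = 0.04688/0.9375 = 0.0500.

0.0500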